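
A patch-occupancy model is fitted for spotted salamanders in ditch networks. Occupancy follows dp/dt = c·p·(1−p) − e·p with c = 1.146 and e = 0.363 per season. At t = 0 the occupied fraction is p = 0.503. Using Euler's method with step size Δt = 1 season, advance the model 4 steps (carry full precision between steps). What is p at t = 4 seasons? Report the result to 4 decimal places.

0.6820

Update rule: p ← p + [c·p·(1−p) − e·p]·Δt with Δt = 1.
p: 0.50300 → 0.60690  (Δp = +0.10390)
p: 0.60690 → 0.66000  (Δp = +0.05310)
p: 0.66000 → 0.67758  (Δp = +0.01758)
p: 0.67758 → 0.68198  (Δp = +0.00440)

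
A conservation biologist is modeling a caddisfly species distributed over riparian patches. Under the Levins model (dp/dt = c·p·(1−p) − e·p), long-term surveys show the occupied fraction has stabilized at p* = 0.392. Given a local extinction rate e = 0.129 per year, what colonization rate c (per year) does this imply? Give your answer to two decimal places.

At equilibrium c(1−p*) = e, so c = e/(1−p*).
c = 0.129/(1 − 0.392) = 0.129/0.6080 = 0.2122.

0.21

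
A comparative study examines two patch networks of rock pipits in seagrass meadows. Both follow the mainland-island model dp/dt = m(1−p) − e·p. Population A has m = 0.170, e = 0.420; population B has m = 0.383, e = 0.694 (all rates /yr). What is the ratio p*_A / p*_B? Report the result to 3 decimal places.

A: p*_A = m/(m+e) = 0.170/0.5900 = 0.2881.
B: p*_B = 0.383/1.0770 = 0.3556.
p*_A / p*_B = 0.2881/0.3556 = 0.8102.

0.810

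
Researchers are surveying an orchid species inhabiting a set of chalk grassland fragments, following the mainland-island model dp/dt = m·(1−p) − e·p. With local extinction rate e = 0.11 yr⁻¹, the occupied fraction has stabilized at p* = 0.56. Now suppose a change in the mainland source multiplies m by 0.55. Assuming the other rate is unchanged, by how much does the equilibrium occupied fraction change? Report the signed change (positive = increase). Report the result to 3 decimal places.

Balance m(1−p*) = e·p* gives m = e·p*/(1−p*) = 0.11×0.56000/0.44000 = 0.14000.
New p* = m/(m+e) = 0.07700/(0.07700+0.11000) = 0.41176.
Δp* = 0.41176 − 0.56000 = -0.14824.

-0.148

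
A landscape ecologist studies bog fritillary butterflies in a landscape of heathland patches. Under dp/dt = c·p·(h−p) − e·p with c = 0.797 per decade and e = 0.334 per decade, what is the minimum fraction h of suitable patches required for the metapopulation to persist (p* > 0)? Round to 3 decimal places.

0.419

p* = h − e/c is positive only when h > e/c.
h_min = e/c = 0.334/0.797 = 0.4191.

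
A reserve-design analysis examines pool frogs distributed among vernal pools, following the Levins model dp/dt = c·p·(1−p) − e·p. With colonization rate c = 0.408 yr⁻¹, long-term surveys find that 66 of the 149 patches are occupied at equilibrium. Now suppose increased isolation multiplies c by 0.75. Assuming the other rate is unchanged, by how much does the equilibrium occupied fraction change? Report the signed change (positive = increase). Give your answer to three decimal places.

Observed p* = 66/149 = 0.44295.
Balance c(1−p*) = e gives e = 0.408×(1 − 0.44295) = 0.22728.
New p* = 1 − e/c = 1 − 0.22728/0.30600 = 0.25725.
Δp* = 0.25725 − 0.44295 = -0.18570.

-0.186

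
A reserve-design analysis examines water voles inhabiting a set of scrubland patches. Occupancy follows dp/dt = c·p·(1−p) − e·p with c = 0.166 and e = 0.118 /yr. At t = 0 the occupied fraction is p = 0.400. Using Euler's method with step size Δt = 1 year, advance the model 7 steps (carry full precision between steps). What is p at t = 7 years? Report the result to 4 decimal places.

0.3593

Update rule: p ← p + [c·p·(1−p) − e·p]·Δt with Δt = 1.
p: 0.40000 → 0.39264  (Δp = -0.00736)
p: 0.39264 → 0.38590  (Δp = -0.00674)
p: 0.38590 → 0.37970  (Δp = -0.00620)
p: 0.37970 → 0.37399  (Δp = -0.00571)
p: 0.37399 → 0.36872  (Δp = -0.00527)
p: 0.36872 → 0.36385  (Δp = -0.00487)
p: 0.36385 → 0.35934  (Δp = -0.00451)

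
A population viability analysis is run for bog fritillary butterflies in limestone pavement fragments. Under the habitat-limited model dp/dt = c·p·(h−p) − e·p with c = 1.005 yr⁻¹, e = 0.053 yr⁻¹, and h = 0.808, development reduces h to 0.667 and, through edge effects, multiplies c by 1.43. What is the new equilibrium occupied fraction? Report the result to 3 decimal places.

Before: p* = h − e/c = 0.808 − 0.053/1.005 = 0.808 − 0.0527 = 0.7553.
After: c = 1.43715, e = 0.053, h = 0.667; p* = 0.667 − 0.053/1.43715 = 0.6301.

0.630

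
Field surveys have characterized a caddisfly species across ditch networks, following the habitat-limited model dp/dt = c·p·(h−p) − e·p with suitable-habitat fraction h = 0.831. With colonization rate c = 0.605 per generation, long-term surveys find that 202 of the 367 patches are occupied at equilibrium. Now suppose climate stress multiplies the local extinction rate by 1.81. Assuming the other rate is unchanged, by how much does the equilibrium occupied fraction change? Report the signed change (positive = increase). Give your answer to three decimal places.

-0.227

Observed p* = 202/367 = 0.55041.
Balance c(h−p*) = e gives e = 0.605×(0.831 − 0.55041) = 0.16976.
New p* = 0.831 − e/c = 0.831 − 0.30727/0.60500 = 0.32312.
Δp* = 0.32312 − 0.55041 = -0.22729.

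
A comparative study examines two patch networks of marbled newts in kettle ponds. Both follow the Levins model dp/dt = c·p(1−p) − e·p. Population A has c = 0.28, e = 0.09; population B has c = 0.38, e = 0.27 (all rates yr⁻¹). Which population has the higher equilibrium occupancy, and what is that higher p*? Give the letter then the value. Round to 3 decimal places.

A: p*_A = 1 − 0.09/0.28 = 0.6786.
B: p*_B = 1 − 0.27/0.38 = 0.2895.
A is higher at 0.6786.

A, 0.679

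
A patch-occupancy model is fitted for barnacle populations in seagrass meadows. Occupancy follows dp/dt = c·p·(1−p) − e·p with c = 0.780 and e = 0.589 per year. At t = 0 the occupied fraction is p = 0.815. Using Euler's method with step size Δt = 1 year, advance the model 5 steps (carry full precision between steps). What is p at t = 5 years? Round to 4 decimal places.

0.2974

Update rule: p ← p + [c·p·(1−p) − e·p]·Δt with Δt = 1.
p: 0.81500 → 0.45257  (Δp = -0.36243)
p: 0.45257 → 0.37925  (Δp = -0.07332)
p: 0.37925 → 0.33950  (Δp = -0.03975)
p: 0.33950 → 0.31444  (Δp = -0.02506)
p: 0.31444 → 0.29738  (Δp = -0.01706)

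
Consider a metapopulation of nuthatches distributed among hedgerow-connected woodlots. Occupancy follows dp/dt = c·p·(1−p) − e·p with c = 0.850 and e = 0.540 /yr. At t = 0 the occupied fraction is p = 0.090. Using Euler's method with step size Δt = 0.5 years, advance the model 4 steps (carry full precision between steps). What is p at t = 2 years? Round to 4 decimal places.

Update rule: p ← p + [c·p·(1−p) − e·p]·Δt with Δt = 0.5.
p: 0.09000 → 0.10051  (Δp = +0.01051)
p: 0.10051 → 0.11179  (Δp = +0.01129)
p: 0.11179 → 0.12381  (Δp = +0.01202)
p: 0.12381 → 0.13649  (Δp = +0.01268)

0.1365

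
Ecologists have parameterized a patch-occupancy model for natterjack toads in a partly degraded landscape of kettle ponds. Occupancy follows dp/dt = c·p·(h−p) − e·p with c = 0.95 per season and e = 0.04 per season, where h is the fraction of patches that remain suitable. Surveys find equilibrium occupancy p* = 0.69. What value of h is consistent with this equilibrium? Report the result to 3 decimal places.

At equilibrium c(h−p*) = e, so h = p* + e/c.
h = 0.69 + 0.04/0.95 = 0.69 + 0.0421 = 0.7321.

0.732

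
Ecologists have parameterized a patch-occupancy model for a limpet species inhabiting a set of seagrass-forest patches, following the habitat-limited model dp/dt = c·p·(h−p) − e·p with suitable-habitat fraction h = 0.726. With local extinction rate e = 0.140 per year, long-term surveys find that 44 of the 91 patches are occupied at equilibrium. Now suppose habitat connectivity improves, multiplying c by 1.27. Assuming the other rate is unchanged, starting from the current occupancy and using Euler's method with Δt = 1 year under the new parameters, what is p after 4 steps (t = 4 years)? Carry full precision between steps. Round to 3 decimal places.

0.527

Observed p* = 44/91 = 0.48352.
Balance c(h−p*) = e gives c = e/(0.726 − 0.48352) = 0.140/0.24248 = 0.57736.
Starting from p₀ = 0.48352; update p ← p + (dp/dt)·Δt with the new parameters.
step 1: Δp = +0.01828, p = 0.50179
step 2: Δp = +0.01224, p = 0.51404
step 3: Δp = +0.00793, p = 0.52196
step 4: Δp = +0.00502, p = 0.52698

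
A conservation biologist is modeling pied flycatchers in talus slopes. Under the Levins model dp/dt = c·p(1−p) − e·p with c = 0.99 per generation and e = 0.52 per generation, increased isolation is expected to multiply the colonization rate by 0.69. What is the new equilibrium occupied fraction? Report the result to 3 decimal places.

Before: p* = 1 − 0.52/0.99 = 0.4747.
After the change, c = 0.6831, e = 0.52, so p* = 1 − 0.52/0.6831 = 0.2388.

0.239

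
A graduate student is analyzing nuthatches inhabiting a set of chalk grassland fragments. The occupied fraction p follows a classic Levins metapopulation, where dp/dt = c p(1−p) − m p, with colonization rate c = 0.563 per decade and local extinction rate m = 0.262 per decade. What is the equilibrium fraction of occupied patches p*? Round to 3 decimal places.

At equilibrium, colonization balances extinction: c·p*·(1−p*) = m·p*.
So p* = 1 − m/c = 1 − 0.262/0.563 = 1 − 0.4654 = 0.5346.

0.535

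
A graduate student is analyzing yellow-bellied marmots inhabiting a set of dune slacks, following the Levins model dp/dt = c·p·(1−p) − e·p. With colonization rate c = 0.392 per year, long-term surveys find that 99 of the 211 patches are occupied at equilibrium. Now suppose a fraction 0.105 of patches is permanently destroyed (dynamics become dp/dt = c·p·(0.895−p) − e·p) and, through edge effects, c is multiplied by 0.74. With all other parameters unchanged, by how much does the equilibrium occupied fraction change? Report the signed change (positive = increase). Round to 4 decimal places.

Observed p* = 99/211 = 0.46919.
Balance c(1−p*) = e gives e = 0.392×(1 − 0.46919) = 0.20808.
New p* = 0.895 − e/c = 0.895 − 0.20808/0.29008 = 0.17768.
Δp* = 0.17768 − 0.46919 = -0.29151.

-0.2915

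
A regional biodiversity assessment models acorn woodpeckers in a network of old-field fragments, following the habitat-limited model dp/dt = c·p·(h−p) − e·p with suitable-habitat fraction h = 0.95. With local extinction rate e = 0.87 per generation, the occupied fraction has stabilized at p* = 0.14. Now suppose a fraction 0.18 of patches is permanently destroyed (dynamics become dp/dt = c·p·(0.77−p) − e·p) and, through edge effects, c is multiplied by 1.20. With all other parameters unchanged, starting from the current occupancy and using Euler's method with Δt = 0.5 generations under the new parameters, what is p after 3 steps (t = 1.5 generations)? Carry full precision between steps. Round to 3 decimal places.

0.129

Balance c(h−p*) = e gives c = e/(0.95 − 0.14000) = 0.87/0.81000 = 1.07407.
Starting from p₀ = 0.14000; update p ← p + (dp/dt)·Δt with the new parameters.
  1  |  dp/dt·Δt = -0.004060  |  p_1 = 0.135940
  2  |  dp/dt·Δt = -0.003587  |  p_2 = 0.132353
  3  |  dp/dt·Δt = -0.003186  |  p_3 = 0.129167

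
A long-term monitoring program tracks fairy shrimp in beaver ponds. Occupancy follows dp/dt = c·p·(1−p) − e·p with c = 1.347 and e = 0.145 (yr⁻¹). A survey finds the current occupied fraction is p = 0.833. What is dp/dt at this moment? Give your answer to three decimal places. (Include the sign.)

0.067

Colonization term: c·p·(1−p) = 1.347×0.833×0.1670 = 0.18738.
Extinction term: e·p = 0.12078.
dp/dt = 0.18738 − 0.12078 = 0.06660.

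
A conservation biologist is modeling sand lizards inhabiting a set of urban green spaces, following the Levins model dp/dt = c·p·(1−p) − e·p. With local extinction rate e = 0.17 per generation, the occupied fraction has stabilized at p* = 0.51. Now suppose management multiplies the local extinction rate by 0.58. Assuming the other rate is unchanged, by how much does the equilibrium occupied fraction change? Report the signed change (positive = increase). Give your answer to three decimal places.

0.206

Balance c(1−p*) = e gives c = e/(1 − 0.51000) = 0.17/0.49000 = 0.34694.
New p* = 1 − e/c = 1 − 0.09860/0.34694 = 0.71580.
Δp* = 0.71580 − 0.51000 = +0.20580.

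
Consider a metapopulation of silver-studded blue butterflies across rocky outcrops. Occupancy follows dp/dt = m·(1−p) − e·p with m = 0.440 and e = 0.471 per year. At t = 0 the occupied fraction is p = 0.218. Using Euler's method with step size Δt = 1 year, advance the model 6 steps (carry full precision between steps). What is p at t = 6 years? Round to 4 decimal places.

Update rule: p ← p + [m·(1−p) − e·p]·Δt with Δt = 1.
step 1: Δp = +0.24140, p = 0.45940
step 2: Δp = +0.02148, p = 0.48089
step 3: Δp = +0.00191, p = 0.48280
step 4: Δp = +0.00017, p = 0.48297
step 5: Δp = +0.00002, p = 0.48298
step 6: Δp = +0.00000, p = 0.48299

0.4830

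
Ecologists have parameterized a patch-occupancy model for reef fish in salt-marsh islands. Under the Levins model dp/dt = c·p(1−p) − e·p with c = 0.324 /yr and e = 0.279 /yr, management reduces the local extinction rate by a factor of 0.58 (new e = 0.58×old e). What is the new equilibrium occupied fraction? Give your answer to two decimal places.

Before: p* = 1 − 0.279/0.324 = 0.1389.
After the change, c = 0.324, e = 0.16182, so p* = 1 − 0.16182/0.324 = 0.5006.

0.50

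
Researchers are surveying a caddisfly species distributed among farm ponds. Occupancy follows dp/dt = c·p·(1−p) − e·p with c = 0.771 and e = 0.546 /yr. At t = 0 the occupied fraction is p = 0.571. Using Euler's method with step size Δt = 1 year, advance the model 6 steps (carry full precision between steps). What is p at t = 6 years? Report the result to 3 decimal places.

Update rule: p ← p + [c·p·(1−p) − e·p]·Δt with Δt = 1.
  1  |  dp/dt·Δt = -0.122903  |  p_1 = 0.448097
  2  |  dp/dt·Δt = -0.053988  |  p_2 = 0.394109
  3  |  dp/dt·Δt = -0.031079  |  p_3 = 0.363030
  4  |  dp/dt·Δt = -0.019929  |  p_4 = 0.343101
  5  |  dp/dt·Δt = -0.013563  |  p_5 = 0.329538
  6  |  dp/dt·Δt = -0.009581  |  p_6 = 0.319957

0.320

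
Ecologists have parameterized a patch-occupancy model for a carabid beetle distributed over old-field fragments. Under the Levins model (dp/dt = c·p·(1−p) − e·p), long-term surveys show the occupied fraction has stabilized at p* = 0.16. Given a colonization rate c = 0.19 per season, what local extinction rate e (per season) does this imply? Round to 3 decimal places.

0.160

At equilibrium c(1−p*) = e.
e = 0.19 × (1 − 0.16) = 0.19 × 0.8400 = 0.1596.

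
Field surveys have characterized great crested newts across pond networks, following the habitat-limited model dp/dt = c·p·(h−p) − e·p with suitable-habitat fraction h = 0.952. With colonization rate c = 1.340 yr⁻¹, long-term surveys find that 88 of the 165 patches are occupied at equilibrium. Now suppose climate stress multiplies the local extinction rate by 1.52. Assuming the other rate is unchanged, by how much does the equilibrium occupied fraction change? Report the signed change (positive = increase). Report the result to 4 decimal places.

-0.2177

Observed p* = 88/165 = 0.53333.
Balance c(h−p*) = e gives e = 1.340×(0.952 − 0.53333) = 0.56102.
New p* = 0.952 − e/c = 0.952 − 0.85275/1.34000 = 0.31562.
Δp* = 0.31562 − 0.53333 = -0.21771.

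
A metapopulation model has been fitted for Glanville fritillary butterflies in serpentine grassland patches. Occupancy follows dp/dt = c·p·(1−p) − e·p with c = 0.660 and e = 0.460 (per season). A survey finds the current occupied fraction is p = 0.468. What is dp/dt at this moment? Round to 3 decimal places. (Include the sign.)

-0.051

Colonization term: c·p·(1−p) = 0.660×0.468×0.5320 = 0.16432.
Extinction term: e·p = 0.21528.
dp/dt = 0.16432 − 0.21528 = -0.05096.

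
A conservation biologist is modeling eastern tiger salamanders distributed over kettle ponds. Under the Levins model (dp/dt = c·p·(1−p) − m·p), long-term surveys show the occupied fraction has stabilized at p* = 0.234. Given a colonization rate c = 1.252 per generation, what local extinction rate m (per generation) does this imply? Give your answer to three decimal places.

At equilibrium c(1−p*) = m.
m = 1.252 × (1 − 0.234) = 1.252 × 0.7660 = 0.9590.

0.959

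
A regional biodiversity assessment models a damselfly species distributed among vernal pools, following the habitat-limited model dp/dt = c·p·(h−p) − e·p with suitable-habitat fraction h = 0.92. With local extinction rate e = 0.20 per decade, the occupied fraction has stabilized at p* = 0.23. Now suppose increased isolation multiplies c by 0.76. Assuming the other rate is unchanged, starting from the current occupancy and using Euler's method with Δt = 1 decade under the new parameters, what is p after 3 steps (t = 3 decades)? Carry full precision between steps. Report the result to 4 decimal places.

Balance c(h−p*) = e gives c = e/(0.92 − 0.23000) = 0.20/0.69000 = 0.28986.
Starting from p₀ = 0.23000; update p ← p + (dp/dt)·Δt with the new parameters.
  1  |  dp/dt·Δt = -0.011040  |  p_1 = 0.218960
  2  |  dp/dt·Δt = -0.009978  |  p_2 = 0.208982
  3  |  dp/dt·Δt = -0.009064  |  p_3 = 0.199919

0.1999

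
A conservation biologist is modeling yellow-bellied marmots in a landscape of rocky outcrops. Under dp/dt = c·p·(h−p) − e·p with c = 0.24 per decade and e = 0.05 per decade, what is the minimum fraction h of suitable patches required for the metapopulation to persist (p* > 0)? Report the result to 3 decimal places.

0.208

p* = h − e/c is positive only when h > e/c.
h_min = e/c = 0.05/0.24 = 0.2083.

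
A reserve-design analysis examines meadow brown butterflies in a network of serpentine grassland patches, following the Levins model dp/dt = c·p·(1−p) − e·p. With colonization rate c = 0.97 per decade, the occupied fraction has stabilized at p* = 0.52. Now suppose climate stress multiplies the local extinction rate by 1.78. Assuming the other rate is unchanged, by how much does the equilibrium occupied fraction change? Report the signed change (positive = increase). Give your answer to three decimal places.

-0.374

Balance c(1−p*) = e gives e = 0.97×(1 − 0.52000) = 0.46560.
New p* = 1 − e/c = 1 − 0.82877/0.97000 = 0.14560.
Δp* = 0.14560 − 0.52000 = -0.37440.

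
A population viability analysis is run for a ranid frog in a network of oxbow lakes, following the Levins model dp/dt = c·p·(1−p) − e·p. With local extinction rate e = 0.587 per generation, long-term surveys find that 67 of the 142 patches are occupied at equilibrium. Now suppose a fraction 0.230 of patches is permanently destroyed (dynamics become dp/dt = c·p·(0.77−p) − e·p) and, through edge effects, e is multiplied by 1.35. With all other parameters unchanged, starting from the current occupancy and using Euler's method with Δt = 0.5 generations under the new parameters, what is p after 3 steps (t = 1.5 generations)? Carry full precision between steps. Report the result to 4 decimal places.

0.2604

Observed p* = 67/142 = 0.47183.
Balance c(1−p*) = e gives c = e/(1 − 0.47183) = 0.587/0.52817 = 1.11139.
Starting from p₀ = 0.47183; update p ← p + (dp/dt)·Δt with the new parameters.
  1  |  dp/dt·Δt = -0.108773  |  p_1 = 0.363058
  2  |  dp/dt·Δt = -0.061752  |  p_2 = 0.301305
  3  |  dp/dt·Δt = -0.040910  |  p_3 = 0.260396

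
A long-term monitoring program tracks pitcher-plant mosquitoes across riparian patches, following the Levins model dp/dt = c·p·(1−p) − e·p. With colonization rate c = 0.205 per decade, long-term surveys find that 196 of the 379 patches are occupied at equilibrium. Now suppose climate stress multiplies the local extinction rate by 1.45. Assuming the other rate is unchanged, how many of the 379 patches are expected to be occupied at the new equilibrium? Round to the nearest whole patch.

114

Observed p* = 196/379 = 0.51715.
Balance c(1−p*) = e gives e = 0.205×(1 − 0.51715) = 0.09898.
New p* = 1 − e/c = 1 − 0.14352/0.20500 = 0.29990.
Expected occupied = 379 × 0.29990 = 113.66 ≈ 114.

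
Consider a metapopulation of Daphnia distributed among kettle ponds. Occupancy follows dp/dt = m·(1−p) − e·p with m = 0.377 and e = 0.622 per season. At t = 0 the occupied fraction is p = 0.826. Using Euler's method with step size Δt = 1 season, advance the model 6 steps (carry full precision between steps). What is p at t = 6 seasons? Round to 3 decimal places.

Update rule: p ← p + [m·(1−p) − e·p]·Δt with Δt = 1.
p: 0.82600 → 0.37783  (Δp = -0.44817)
p: 0.37783 → 0.37738  (Δp = -0.00045)
p: 0.37738 → 0.37738  (Δp = -0.00000)
p: 0.37738 → 0.37738  (Δp = -0.00000)
p: 0.37738 → 0.37738  (Δp = -0.00000)
p: 0.37738 → 0.37738  (Δp = -0.00000)

0.377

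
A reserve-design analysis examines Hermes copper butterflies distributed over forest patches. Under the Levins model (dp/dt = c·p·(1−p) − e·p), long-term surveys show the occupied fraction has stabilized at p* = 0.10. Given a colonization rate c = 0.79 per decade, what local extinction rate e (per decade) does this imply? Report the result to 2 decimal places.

0.71

At equilibrium c(1−p*) = e.
e = 0.79 × (1 − 0.10) = 0.79 × 0.9000 = 0.7110.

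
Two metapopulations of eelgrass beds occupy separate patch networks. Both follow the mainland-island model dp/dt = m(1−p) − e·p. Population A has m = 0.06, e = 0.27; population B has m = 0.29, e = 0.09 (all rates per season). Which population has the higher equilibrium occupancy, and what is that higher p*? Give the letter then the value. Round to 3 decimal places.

B, 0.763

A: p*_A = m/(m+e) = 0.06/0.3300 = 0.1818.
B: p*_B = 0.29/0.3800 = 0.7632.
B is higher at 0.7632.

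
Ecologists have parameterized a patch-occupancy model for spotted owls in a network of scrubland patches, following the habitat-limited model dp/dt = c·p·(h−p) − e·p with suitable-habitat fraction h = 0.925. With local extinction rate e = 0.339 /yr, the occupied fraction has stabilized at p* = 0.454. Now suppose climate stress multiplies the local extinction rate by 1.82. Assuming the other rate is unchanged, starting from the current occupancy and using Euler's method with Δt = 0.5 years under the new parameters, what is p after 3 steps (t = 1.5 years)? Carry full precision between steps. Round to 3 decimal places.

0.311

Balance c(h−p*) = e gives c = e/(0.925 − 0.45400) = 0.339/0.47100 = 0.71975.
Starting from p₀ = 0.45400; update p ← p + (dp/dt)·Δt with the new parameters.
  1  |  dp/dt·Δt = -0.063101  |  p_1 = 0.390899
  2  |  dp/dt·Δt = -0.045454  |  p_2 = 0.345444
  3  |  dp/dt·Δt = -0.034518  |  p_3 = 0.310926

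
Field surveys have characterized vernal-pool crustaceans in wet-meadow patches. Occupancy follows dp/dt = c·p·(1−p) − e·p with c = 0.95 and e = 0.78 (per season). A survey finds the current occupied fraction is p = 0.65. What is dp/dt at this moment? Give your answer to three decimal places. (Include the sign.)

Colonization term: c·p·(1−p) = 0.95×0.65×0.3500 = 0.21612.
Extinction term: e·p = 0.50700.
dp/dt = 0.21612 − 0.50700 = -0.29088.

-0.291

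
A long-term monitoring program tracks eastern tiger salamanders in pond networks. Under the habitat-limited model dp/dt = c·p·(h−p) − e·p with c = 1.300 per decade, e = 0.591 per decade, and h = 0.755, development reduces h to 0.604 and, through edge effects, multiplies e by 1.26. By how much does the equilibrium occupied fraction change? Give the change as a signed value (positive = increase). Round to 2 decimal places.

Before: p* = h − e/c = 0.755 − 0.591/1.300 = 0.755 − 0.4546 = 0.3004.
After: c = 1.3, e = 0.74466, h = 0.604; p* = 0.604 − 0.74466/1.3 = 0.0312.
Δp* = 0.0312 − 0.3004 = -0.2692.

-0.27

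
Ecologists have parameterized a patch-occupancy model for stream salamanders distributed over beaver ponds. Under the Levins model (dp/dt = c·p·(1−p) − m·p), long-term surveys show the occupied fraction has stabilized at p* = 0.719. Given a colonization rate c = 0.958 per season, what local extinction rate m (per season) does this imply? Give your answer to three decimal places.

At equilibrium c(1−p*) = m.
m = 0.958 × (1 − 0.719) = 0.958 × 0.2810 = 0.2692.

0.269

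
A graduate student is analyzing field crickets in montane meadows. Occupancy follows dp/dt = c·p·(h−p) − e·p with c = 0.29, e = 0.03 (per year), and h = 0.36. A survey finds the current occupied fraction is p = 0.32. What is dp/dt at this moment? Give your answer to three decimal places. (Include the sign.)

Colonization term: c·p·(h−p) = 0.29×0.32×0.0400 = 0.00371.
Extinction term: e·p = 0.00960.
dp/dt = 0.00371 − 0.00960 = -0.00589.

-0.006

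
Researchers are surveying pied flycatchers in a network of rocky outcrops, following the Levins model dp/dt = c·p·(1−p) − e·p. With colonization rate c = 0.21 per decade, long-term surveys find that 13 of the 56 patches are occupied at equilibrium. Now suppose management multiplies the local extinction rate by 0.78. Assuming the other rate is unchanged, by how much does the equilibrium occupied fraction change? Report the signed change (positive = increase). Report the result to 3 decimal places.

0.169

Observed p* = 13/56 = 0.23214.
Balance c(1−p*) = e gives e = 0.21×(1 − 0.23214) = 0.16125.
New p* = 1 − e/c = 1 − 0.12577/0.21000 = 0.40110.
Δp* = 0.40110 − 0.23214 = +0.16896.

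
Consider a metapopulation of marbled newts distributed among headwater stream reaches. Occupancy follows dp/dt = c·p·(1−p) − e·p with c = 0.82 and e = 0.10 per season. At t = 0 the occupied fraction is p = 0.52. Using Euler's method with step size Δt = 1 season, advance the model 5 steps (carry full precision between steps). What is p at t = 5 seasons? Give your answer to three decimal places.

Update rule: p ← p + [c·p·(1−p) − e·p]·Δt with Δt = 1.
t = 1: p = 0.52000 + (+0.15267) = 0.67267
t = 2: p = 0.67267 + (+0.11328) = 0.78596
t = 3: p = 0.78596 + (+0.05935) = 0.84531
t = 4: p = 0.84531 + (+0.02269) = 0.86800
t = 5: p = 0.86800 + (+0.00715) = 0.87515

0.875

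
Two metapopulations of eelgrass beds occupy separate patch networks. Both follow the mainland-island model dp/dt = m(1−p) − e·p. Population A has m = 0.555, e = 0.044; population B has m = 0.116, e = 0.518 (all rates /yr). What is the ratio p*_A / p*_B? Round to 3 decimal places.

5.064

A: p*_A = m/(m+e) = 0.555/0.5990 = 0.9265.
B: p*_B = 0.116/0.6340 = 0.1830.
p*_A / p*_B = 0.9265/0.1830 = 5.0640.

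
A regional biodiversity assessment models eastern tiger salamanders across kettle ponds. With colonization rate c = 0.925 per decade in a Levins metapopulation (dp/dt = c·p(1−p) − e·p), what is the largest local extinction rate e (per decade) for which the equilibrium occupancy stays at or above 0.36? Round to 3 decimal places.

0.592

1 − e/c ≥ 0.36 ⇒ e ≤ c(1 − 0.36) = 0.925 × 0.6400.
e_max = 0.5920.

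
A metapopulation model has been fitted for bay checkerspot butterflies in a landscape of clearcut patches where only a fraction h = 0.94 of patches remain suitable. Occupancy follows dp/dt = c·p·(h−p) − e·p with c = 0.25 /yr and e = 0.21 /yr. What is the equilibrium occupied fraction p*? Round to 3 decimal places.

0.100

Setting dp/dt = 0 and dividing by p* gives c·(h−p*) = e.
So p* = h − e/c = 0.94 − 0.21/0.25 = 0.94 − 0.8400 = 0.1000.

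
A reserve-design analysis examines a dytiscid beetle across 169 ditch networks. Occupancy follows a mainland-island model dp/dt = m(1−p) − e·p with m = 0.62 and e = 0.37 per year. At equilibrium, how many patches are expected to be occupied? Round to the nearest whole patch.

p* = m/(m+e) = 0.62/0.9900 = 0.6263.
Expected occupied patches = N × p* = 169 × 0.6263 = 105.84 ≈ 106.

106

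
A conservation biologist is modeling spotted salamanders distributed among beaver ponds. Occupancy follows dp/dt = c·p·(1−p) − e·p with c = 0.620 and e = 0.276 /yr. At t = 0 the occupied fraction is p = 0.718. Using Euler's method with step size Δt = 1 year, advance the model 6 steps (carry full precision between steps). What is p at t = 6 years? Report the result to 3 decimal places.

Update rule: p ← p + [c·p·(1−p) − e·p]·Δt with Δt = 1.
  1  |  dp/dt·Δt = -0.072633  |  p_1 = 0.645367
  2  |  dp/dt·Δt = -0.036223  |  p_2 = 0.609144
  3  |  dp/dt·Δt = -0.020510  |  p_3 = 0.588635
  4  |  dp/dt·Δt = -0.012334  |  p_4 = 0.576301
  5  |  dp/dt·Δt = -0.007669  |  p_5 = 0.568632
  6  |  dp/dt·Δt = -0.004863  |  p_6 = 0.563769

0.564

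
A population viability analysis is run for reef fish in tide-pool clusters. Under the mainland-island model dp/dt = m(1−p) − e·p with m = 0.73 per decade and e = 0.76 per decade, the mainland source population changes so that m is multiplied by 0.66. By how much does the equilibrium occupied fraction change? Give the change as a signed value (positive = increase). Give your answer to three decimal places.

-0.102

Before: p* = 0.73/(0.73+0.76) = 0.4899.
After: m = 0.4818, e = 0.76; p* = 0.4818/1.2418 = 0.3880.
Δp* = 0.3880 − 0.4899 = -0.1019.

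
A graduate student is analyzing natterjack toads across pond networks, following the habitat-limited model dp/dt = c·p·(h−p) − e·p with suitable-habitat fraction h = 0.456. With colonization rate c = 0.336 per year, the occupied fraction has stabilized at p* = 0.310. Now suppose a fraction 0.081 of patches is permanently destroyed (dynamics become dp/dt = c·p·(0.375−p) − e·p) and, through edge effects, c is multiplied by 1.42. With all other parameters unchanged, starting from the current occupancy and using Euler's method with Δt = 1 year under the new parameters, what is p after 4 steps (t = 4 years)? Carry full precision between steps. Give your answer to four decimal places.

0.2925

Balance c(h−p*) = e gives e = 0.336×(0.456 − 0.31000) = 0.04906.
Starting from p₀ = 0.31000; update p ← p + (dp/dt)·Δt with the new parameters.
t = 1: p = 0.31000 + (-0.00559) = 0.30441
t = 2: p = 0.30441 + (-0.00468) = 0.29973
t = 3: p = 0.29973 + (-0.00394) = 0.29579
t = 4: p = 0.29579 + (-0.00333) = 0.29246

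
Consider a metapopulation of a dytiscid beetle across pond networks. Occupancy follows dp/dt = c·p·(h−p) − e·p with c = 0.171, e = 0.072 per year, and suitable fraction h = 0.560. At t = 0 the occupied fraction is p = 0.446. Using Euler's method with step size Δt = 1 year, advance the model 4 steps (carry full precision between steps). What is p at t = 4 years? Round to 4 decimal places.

0.3679

Update rule: p ← p + [c·p·(h−p) − e·p]·Δt with Δt = 1.
  1  |  dp/dt·Δt = -0.023418  |  p_1 = 0.422582
  2  |  dp/dt·Δt = -0.020496  |  p_2 = 0.402086
  3  |  dp/dt·Δt = -0.018093  |  p_3 = 0.383994
  4  |  dp/dt·Δt = -0.016090  |  p_4 = 0.367903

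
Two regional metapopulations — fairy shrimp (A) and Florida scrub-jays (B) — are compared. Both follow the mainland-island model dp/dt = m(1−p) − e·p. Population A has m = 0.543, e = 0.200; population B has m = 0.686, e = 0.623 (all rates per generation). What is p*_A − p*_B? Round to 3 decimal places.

0.207

A: p*_A = m/(m+e) = 0.543/0.7430 = 0.7308.
B: p*_B = 0.686/1.3090 = 0.5241.
p*_A − p*_B = 0.7308 − 0.5241 = 0.2068.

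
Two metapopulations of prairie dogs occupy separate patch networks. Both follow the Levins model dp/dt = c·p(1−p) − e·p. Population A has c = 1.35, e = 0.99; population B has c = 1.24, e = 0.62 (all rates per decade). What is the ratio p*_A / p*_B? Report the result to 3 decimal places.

0.533

A: p*_A = 1 − 0.99/1.35 = 0.2667.
B: p*_B = 1 − 0.62/1.24 = 0.5000.
p*_A / p*_B = 0.2667/0.5000 = 0.5333.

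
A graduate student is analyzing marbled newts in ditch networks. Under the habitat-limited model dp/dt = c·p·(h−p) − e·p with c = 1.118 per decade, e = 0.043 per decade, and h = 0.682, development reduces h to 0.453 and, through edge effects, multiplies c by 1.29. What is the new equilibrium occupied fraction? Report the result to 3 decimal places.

0.423

Before: p* = h − e/c = 0.682 − 0.043/1.118 = 0.682 − 0.0385 = 0.6435.
After: c = 1.44222, e = 0.043, h = 0.453; p* = 0.453 − 0.043/1.44222 = 0.4232.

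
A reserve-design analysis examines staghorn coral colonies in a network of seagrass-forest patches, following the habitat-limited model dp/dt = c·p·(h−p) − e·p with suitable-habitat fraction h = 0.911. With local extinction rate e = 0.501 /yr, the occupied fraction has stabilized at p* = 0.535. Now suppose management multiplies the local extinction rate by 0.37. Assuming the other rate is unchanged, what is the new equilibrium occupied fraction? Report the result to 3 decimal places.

Balance c(h−p*) = e gives c = e/(0.911 − 0.53500) = 0.501/0.37600 = 1.33245.
New p* = 0.911 − e/c = 0.911 − 0.18537/1.33245 = 0.77188.

0.772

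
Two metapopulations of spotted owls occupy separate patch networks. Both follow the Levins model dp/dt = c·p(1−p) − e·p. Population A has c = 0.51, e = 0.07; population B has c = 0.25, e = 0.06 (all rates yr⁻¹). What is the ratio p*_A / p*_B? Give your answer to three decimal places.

1.135

A: p*_A = 1 − 0.07/0.51 = 0.8627.
B: p*_B = 1 − 0.06/0.25 = 0.7600.
p*_A / p*_B = 0.8627/0.7600 = 1.1352.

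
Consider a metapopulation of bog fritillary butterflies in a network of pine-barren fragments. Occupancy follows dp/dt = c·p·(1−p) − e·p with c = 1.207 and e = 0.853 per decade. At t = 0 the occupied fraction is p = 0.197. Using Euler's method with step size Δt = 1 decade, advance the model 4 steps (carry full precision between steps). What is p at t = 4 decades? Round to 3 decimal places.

0.267

Update rule: p ← p + [c·p·(1−p) − e·p]·Δt with Δt = 1.
step 1: Δp = +0.02290, p = 0.21990
step 2: Δp = +0.01948, p = 0.23938
step 3: Δp = +0.01558, p = 0.25495
step 4: Δp = +0.01180, p = 0.26675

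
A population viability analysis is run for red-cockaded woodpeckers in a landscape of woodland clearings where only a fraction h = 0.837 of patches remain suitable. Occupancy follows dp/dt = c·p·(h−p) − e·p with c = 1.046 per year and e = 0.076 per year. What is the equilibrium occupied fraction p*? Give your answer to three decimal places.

0.764

Setting dp/dt = 0 and dividing by p* gives c·(h−p*) = e.
So p* = h − e/c = 0.837 − 0.076/1.046 = 0.837 − 0.0727 = 0.7643.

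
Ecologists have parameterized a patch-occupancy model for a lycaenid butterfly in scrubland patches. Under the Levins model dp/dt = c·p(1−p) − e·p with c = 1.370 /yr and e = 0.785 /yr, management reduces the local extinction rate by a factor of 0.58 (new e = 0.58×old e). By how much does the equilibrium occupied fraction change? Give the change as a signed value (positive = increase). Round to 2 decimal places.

Before: p* = 1 − 0.785/1.370 = 0.4270.
After the change, c = 1.37, e = 0.4553, so p* = 1 − 0.4553/1.37 = 0.6677.
Δp* = 0.6677 − 0.4270 = +0.2407.

0.24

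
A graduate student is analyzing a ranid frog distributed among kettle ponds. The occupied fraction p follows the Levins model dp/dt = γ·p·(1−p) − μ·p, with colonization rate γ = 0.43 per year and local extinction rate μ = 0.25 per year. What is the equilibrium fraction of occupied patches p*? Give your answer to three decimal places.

Setting dp/dt = 0 and dividing through by p* gives γ·(1−p*) = μ.
So p* = 1 − μ/γ = 1 − 0.25/0.43 = 1 − 0.5814 = 0.4186.

0.419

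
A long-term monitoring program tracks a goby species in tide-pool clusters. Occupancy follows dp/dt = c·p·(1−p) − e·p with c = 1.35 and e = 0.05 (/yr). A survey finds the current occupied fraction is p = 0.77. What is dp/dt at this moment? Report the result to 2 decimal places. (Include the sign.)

0.20

Colonization term: c·p·(1−p) = 1.35×0.77×0.2300 = 0.23908.
Extinction term: e·p = 0.03850.
dp/dt = 0.23908 − 0.03850 = 0.20058.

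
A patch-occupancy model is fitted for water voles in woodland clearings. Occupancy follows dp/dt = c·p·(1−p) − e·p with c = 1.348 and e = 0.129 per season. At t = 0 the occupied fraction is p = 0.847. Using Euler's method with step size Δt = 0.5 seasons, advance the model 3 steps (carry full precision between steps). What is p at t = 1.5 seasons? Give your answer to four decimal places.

Update rule: p ← p + [c·p·(1−p) − e·p]·Δt with Δt = 0.5.
step 1: Δp = +0.03271, p = 0.87971
step 2: Δp = +0.01458, p = 0.89429
step 3: Δp = +0.00603, p = 0.90033

0.9003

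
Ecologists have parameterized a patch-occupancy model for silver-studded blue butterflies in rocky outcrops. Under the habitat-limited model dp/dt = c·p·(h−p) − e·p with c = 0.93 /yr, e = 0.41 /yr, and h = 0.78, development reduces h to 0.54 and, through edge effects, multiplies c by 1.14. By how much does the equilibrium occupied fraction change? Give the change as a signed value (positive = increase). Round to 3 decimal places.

Before: p* = h − e/c = 0.78 − 0.41/0.93 = 0.78 − 0.4409 = 0.3391.
After: c = 1.0602, e = 0.41, h = 0.54; p* = 0.54 − 0.41/1.0602 = 0.1533.
Δp* = 0.1533 − 0.3391 = -0.1859.

-0.186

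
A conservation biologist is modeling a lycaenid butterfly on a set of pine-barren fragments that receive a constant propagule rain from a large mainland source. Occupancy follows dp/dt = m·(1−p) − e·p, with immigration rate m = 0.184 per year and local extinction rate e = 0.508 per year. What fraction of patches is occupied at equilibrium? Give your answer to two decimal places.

0.27

Setting dp/dt = 0: m − m·p* = e·p*, so m = (m+e)·p*.
p* = m/(m+e) = 0.184/(0.184+0.508) = 0.184/0.6920 = 0.2659.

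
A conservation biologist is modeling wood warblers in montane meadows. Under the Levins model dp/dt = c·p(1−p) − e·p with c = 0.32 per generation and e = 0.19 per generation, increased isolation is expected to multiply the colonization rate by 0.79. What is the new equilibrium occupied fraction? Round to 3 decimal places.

0.248

Before: p* = 1 − 0.19/0.32 = 0.4062.
After the change, c = 0.2528, e = 0.19, so p* = 1 − 0.19/0.2528 = 0.2484.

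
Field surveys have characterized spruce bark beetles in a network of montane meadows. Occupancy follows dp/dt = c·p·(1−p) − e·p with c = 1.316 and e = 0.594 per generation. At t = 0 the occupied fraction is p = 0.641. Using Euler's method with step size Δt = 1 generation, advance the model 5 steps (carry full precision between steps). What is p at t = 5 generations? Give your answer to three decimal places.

Update rule: p ← p + [c·p·(1−p) − e·p]·Δt with Δt = 1.
  1  |  dp/dt·Δt = -0.077917  |  p_1 = 0.563083
  2  |  dp/dt·Δt = -0.010708  |  p_2 = 0.552375
  3  |  dp/dt·Δt = -0.002720  |  p_3 = 0.549654
  4  |  dp/dt·Δt = -0.000739  |  p_4 = 0.548915
  5  |  dp/dt·Δt = -0.000204  |  p_5 = 0.548711

0.549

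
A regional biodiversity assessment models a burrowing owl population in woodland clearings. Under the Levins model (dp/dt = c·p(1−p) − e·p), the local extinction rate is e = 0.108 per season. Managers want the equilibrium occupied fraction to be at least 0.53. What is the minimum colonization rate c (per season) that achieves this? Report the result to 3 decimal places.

0.230

p* = 1 − e/c ≥ 0.53 requires e/c ≤ 0.4700, i.e. c ≥ e/0.4700.
c_min = 0.108/0.4700 = 0.2298.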